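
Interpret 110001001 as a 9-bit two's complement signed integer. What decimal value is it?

MSB is 1, so the value is negative. Find the magnitude:
1. Invert bits:  001110110
2. Add 1:        001110111  = 119
3. Apply sign:   -119

Answer: -119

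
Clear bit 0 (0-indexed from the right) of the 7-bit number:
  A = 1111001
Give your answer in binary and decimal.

Mask = ~(1 << 0) = 1111110
Bit 0 of A is 1, so AND-ing with the mask clears it to 0.
  1111001
& 1111110
---------
  1111000

Answer: 1111000 (120)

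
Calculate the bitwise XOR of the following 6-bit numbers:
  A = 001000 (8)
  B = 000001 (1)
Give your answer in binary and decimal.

Apply ^ to each column (1 where bits differ):
  001000
^ 000001
--------
  001001

Answer: 001001 (9)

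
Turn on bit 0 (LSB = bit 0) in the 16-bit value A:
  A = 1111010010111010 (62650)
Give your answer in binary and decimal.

Mask = 1 << 0 = 0000000000000001
Bit 0 of A is 0, so OR-ing with the mask flips it to 1.
  1111010010111010
| 0000000000000001
------------------
  1111010010111011

Answer: 1111010010111011 (62651)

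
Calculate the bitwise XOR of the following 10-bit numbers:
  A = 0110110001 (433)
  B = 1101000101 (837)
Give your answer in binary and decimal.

Apply ^ to each column (1 where bits differ):
  0110110001
^ 1101000101
------------
  1011110100

Answer: 1011110100 (756)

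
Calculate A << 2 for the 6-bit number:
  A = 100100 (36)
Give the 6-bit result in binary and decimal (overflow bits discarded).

Shift left by 2: drop the top 2 bit(s), append 2 zero(s) on the right.
  100100  ->  discard [10], keep [0100], append 00
= 010000

Answer: 010000 (16)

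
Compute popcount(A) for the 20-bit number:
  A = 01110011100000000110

01110011100000000110
1-bits at positions (from bit 0 = LSB): 1, 2, 11, 12, 13, 16, 17, 18
Count = 8

Answer: 8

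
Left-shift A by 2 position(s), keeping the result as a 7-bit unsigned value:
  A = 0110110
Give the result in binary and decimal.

Shift left by 2: drop the top 2 bit(s), append 2 zero(s) on the right.
  0110110  ->  discard [01], keep [10110], append 00
= 1011000

Answer: 1011000 (88)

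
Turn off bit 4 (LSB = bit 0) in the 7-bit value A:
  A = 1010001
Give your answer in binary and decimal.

Mask = ~(1 << 4) = 1101111
Bit 4 of A is 1, so AND-ing with the mask clears it to 0.
  1010001
& 1101111
---------
  1000001

Answer: 1000001 (65)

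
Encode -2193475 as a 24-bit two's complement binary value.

1. Binary of +2193475:  001000010111100001000011
2. Invert bits:     110111101000011110111100
3. Add 1:           110111101000011110111101

Answer: 110111101000011110111101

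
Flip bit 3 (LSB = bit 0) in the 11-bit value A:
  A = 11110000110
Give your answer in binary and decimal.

Mask = 1 << 3 = 00000001000
Bit 3 of A is 0; XOR with the mask flips it to 1.
  11110000110
^ 00000001000
-------------
  11110001110

Answer: 11110001110 (1934)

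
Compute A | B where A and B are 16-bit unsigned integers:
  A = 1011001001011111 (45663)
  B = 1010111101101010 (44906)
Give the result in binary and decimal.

Apply | to each column (1 where either bit is 1):
  1011001001011111
| 1010111101101010
------------------
  1011111101111111

Answer: 1011111101111111 (49023)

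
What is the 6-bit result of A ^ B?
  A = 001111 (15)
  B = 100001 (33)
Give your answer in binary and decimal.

Apply ^ to each column (1 where bits differ):
  001111
^ 100001
--------
  101110

Answer: 101110 (46)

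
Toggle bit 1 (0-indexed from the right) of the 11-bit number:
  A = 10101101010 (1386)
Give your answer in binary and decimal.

Mask = 1 << 1 = 00000000010
Bit 1 of A is 1; XOR with the mask flips it to 0.
  10101101010
^ 00000000010
-------------
  10101101000

Answer: 10101101000 (1384)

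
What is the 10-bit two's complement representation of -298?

1. Binary of +298:  0100101010
2. Invert bits:     1011010101
3. Add 1:           1011010110

Answer: 1011010110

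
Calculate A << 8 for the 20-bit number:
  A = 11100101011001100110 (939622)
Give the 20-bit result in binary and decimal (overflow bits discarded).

Shift left by 8: drop the top 8 bit(s), append 8 zero(s) on the right.
  11100101011001100110  ->  discard [11100101], keep [011001100110], append 00000000
= 01100110011000000000

Answer: 01100110011000000000 (419328)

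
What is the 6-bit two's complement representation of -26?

1. Binary of +26:  011010
2. Invert bits:     100101
3. Add 1:           100110

Answer: 100110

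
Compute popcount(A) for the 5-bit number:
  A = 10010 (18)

10010
1-bits at positions (from bit 0 = LSB): 1, 4
Count = 2

Answer: 2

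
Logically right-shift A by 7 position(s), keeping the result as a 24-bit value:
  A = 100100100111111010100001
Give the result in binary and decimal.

Logical shift right by 7: drop the bottom 7 bit(s), prepend 7 zero(s) on the left.
  100100100111111010100001  ->  keep [10010010011111101], discard [0100001], prepend 0000000
= 000000010010010011111101

Answer: 000000010010010011111101 (75005)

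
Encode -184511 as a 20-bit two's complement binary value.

1. Binary of +184511:  00101101000010111111
2. Invert bits:     11010010111101000000
3. Add 1:           11010010111101000001

Answer: 11010010111101000001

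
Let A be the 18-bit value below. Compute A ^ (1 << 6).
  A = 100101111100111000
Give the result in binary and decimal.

Mask = 1 << 6 = 000000000001000000
Bit 6 of A is 0; XOR with the mask flips it to 1.
  100101111100111000
^ 000000000001000000
--------------------
  100101111101111000

Answer: 100101111101111000 (155512)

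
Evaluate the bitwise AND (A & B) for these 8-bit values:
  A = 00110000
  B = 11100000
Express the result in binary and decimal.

Apply & to each column (1 only where both bits are 1):
  00110000
& 11100000
----------
  00100000

Answer: 00100000 (32)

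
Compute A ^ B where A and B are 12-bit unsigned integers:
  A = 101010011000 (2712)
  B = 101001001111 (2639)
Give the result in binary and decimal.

Apply ^ to each column (1 where bits differ):
  101010011000
^ 101001001111
--------------
  000011010111

Answer: 000011010111 (215)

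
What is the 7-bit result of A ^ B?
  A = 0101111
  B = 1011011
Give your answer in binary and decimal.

Apply ^ to each column (1 where bits differ):
  0101111
^ 1011011
---------
  1110100

Answer: 1110100 (116)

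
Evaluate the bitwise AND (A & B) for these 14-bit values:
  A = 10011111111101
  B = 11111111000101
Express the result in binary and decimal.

Apply & to each column (1 only where both bits are 1):
  10011111111101
& 11111111000101
----------------
  10011111000101

Answer: 10011111000101 (10181)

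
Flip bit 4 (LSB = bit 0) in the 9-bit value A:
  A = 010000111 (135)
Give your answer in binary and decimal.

Mask = 1 << 4 = 000010000
Bit 4 of A is 0; XOR with the mask flips it to 1.
  010000111
^ 000010000
-----------
  010010111

Answer: 010010111 (151)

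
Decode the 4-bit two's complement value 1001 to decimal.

MSB is 1, so the value is negative. Find the magnitude:
1. Invert bits:  0110
2. Add 1:        0111  = 7
3. Apply sign:   -7

Answer: -7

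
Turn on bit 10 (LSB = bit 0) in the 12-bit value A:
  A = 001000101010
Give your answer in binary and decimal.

Mask = 1 << 10 = 010000000000
Bit 10 of A is 0, so OR-ing with the mask flips it to 1.
  001000101010
| 010000000000
--------------
  011000101010

Answer: 011000101010 (1578)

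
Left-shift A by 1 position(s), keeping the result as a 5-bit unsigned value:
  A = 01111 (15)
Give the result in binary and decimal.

Shift left by 1: drop the top 1 bit(s), append 1 zero(s) on the right.
  01111  ->  discard [0], keep [1111], append 0
= 11110

Answer: 11110 (30)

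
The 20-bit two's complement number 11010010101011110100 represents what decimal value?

MSB is 1, so the value is negative. Find the magnitude:
1. Invert bits:  00101101010100001011
2. Add 1:        00101101010100001100  = 185612
3. Apply sign:   -185612

Answer: -185612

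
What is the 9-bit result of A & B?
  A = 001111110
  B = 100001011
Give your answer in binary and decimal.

Apply & to each column (1 only where both bits are 1):
  001111110
& 100001011
-----------
  000001010

Answer: 000001010 (10)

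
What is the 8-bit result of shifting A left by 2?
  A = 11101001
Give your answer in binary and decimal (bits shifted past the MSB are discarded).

Shift left by 2: drop the top 2 bit(s), append 2 zero(s) on the right.
  11101001  ->  discard [11], keep [101001], append 00
= 10100100

Answer: 10100100 (164)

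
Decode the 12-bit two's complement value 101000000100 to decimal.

MSB is 1, so the value is negative. Find the magnitude:
1. Invert bits:  010111111011
2. Add 1:        010111111100  = 1532
3. Apply sign:   -1532

Answer: -1532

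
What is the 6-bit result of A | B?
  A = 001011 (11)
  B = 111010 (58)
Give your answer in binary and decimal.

Apply | to each column (1 where either bit is 1):
  001011
| 111010
--------
  111011

Answer: 111011 (59)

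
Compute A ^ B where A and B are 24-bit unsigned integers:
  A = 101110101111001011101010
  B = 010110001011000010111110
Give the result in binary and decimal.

Apply ^ to each column (1 where bits differ):
  101110101111001011101010
^ 010110001011000010111110
--------------------------
  111000100100001001010100

Answer: 111000100100001001010100 (14828116)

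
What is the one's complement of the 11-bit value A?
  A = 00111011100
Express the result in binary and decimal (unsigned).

Flip each bit (0->1, 1->0):
  00111011100
  11000100011

Answer: 11000100011 (1571)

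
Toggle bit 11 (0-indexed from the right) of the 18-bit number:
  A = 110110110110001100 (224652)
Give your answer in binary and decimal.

Mask = 1 << 11 = 000000100000000000
Bit 11 of A is 1; XOR with the mask flips it to 0.
  110110110110001100
^ 000000100000000000
--------------------
  110110010110001100

Answer: 110110010110001100 (222604)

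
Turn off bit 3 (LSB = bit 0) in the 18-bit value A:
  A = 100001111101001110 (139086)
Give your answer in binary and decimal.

Mask = ~(1 << 3) = 111111111111110111
Bit 3 of A is 1, so AND-ing with the mask clears it to 0.
  100001111101001110
& 111111111111110111
--------------------
  100001111101000110

Answer: 100001111101000110 (139078)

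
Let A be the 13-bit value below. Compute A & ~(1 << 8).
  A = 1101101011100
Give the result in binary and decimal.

Mask = ~(1 << 8) = 1111011111111
Bit 8 of A is 1, so AND-ing with the mask clears it to 0.
  1101101011100
& 1111011111111
---------------
  1101001011100

Answer: 1101001011100 (6748)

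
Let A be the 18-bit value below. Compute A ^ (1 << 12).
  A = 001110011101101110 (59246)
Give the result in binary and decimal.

Mask = 1 << 12 = 000001000000000000
Bit 12 of A is 0; XOR with the mask flips it to 1.
  001110011101101110
^ 000001000000000000
--------------------
  001111011101101110

Answer: 001111011101101110 (63342)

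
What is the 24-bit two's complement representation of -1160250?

1. Binary of +1160250:  000100011011010000111010
2. Invert bits:     111011100100101111000101
3. Add 1:           111011100100101111000110

Answer: 111011100100101111000110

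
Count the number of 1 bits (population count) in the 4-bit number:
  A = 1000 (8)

1000
1-bits at positions (from bit 0 = LSB): 3
Count = 1

Answer: 1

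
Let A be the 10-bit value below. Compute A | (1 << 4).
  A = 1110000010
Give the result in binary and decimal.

Mask = 1 << 4 = 0000010000
Bit 4 of A is 0, so OR-ing with the mask flips it to 1.
  1110000010
| 0000010000
------------
  1110010010

Answer: 1110010010 (914)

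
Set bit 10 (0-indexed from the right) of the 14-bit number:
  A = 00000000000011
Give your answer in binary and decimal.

Mask = 1 << 10 = 00010000000000
Bit 10 of A is 0, so OR-ing with the mask flips it to 1.
  00000000000011
| 00010000000000
----------------
  00010000000011

Answer: 00010000000011 (1027)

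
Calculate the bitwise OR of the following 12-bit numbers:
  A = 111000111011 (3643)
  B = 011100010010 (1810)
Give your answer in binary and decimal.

Apply | to each column (1 where either bit is 1):
  111000111011
| 011100010010
--------------
  111100111011

Answer: 111100111011 (3899)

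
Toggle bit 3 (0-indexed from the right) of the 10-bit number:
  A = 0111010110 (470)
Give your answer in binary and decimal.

Mask = 1 << 3 = 0000001000
Bit 3 of A is 0; XOR with the mask flips it to 1.
  0111010110
^ 0000001000
------------
  0111011110

Answer: 0111011110 (478)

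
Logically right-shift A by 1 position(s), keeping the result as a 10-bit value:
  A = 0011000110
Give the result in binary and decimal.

Logical shift right by 1: drop the bottom 1 bit(s), prepend 1 zero(s) on the left.
  0011000110  ->  keep [001100011], discard [0], prepend 0
= 0001100011

Answer: 0001100011 (99)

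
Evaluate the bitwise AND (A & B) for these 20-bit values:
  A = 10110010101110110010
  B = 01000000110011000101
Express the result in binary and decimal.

Apply & to each column (1 only where both bits are 1):
  10110010101110110010
& 01000000110011000101
----------------------
  00000000100010000000

Answer: 00000000100010000000 (2176)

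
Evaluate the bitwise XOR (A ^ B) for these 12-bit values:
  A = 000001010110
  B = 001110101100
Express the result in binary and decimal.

Apply ^ to each column (1 where bits differ):
  000001010110
^ 001110101100
--------------
  001111111010

Answer: 001111111010 (1018)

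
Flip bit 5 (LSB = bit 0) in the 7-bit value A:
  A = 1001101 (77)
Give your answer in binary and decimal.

Mask = 1 << 5 = 0100000
Bit 5 of A is 0; XOR with the mask flips it to 1.
  1001101
^ 0100000
---------
  1101101

Answer: 1101101 (109)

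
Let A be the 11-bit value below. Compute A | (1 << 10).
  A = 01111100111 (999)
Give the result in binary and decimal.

Mask = 1 << 10 = 10000000000
Bit 10 of A is 0, so OR-ing with the mask flips it to 1.
  01111100111
| 10000000000
-------------
  11111100111

Answer: 11111100111 (2023)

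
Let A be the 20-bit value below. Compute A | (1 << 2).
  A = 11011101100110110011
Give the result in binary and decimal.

Mask = 1 << 2 = 00000000000000000100
Bit 2 of A is 0, so OR-ing with the mask flips it to 1.
  11011101100110110011
| 00000000000000000100
----------------------
  11011101100110110111

Answer: 11011101100110110111 (907703)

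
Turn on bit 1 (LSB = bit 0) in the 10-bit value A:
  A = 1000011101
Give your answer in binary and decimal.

Mask = 1 << 1 = 0000000010
Bit 1 of A is 0, so OR-ing with the mask flips it to 1.
  1000011101
| 0000000010
------------
  1000011111

Answer: 1000011111 (543)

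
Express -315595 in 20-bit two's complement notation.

1. Binary of +315595:  01001101000011001011
2. Invert bits:     10110010111100110100
3. Add 1:           10110010111100110101

Answer: 10110010111100110101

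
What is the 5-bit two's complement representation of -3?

1. Binary of +3:  00011
2. Invert bits:     11100
3. Add 1:           11101

Answer: 11101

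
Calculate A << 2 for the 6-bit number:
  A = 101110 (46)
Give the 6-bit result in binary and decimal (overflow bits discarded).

Shift left by 2: drop the top 2 bit(s), append 2 zero(s) on the right.
  101110  ->  discard [10], keep [1110], append 00
= 111000

Answer: 111000 (56)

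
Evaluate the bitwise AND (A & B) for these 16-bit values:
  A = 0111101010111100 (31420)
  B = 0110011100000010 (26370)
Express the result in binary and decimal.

Apply & to each column (1 only where both bits are 1):
  0111101010111100
& 0110011100000010
------------------
  0110001000000000

Answer: 0110001000000000 (25088)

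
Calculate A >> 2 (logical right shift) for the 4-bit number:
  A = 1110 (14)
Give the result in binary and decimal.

Logical shift right by 2: drop the bottom 2 bit(s), prepend 2 zero(s) on the left.
  1110  ->  keep [11], discard [10], prepend 00
= 0011

Answer: 0011 (3)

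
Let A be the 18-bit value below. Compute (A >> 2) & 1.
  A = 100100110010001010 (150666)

Bit 2 is the 3rd from the right.
  100100110010001010
                 ^
That bit is 0.

Answer: 0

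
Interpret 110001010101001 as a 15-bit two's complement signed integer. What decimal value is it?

MSB is 1, so the value is negative. Find the magnitude:
1. Invert bits:  001110101010110
2. Add 1:        001110101010111  = 7511
3. Apply sign:   -7511

Answer: -7511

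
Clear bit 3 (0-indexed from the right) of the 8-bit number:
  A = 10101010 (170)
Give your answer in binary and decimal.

Mask = ~(1 << 3) = 11110111
Bit 3 of A is 1, so AND-ing with the mask clears it to 0.
  10101010
& 11110111
----------
  10100010

Answer: 10100010 (162)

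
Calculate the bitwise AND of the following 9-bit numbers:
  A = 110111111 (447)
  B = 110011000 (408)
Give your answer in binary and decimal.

Apply & to each column (1 only where both bits are 1):
  110111111
& 110011000
-----------
  110011000

Answer: 110011000 (408)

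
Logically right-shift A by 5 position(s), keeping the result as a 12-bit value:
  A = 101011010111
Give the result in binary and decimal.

Logical shift right by 5: drop the bottom 5 bit(s), prepend 5 zero(s) on the left.
  101011010111  ->  keep [1010110], discard [10111], prepend 00000
= 000001010110

Answer: 000001010110 (86)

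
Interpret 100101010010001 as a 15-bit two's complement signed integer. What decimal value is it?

MSB is 1, so the value is negative. Find the magnitude:
1. Invert bits:  011010101101110
2. Add 1:        011010101101111  = 13679
3. Apply sign:   -13679

Answer: -13679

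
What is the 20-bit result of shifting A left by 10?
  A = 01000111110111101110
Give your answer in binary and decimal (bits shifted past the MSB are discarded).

Shift left by 10: drop the top 10 bit(s), append 10 zero(s) on the right.
  01000111110111101110  ->  discard [0100011111], keep [0111101110], append 0000000000
= 01111011100000000000

Answer: 01111011100000000000 (505856)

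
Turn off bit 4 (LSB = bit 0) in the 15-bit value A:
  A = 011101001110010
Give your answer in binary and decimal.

Mask = ~(1 << 4) = 111111111101111
Bit 4 of A is 1, so AND-ing with the mask clears it to 0.
  011101001110010
& 111111111101111
-----------------
  011101001100010

Answer: 011101001100010 (14946)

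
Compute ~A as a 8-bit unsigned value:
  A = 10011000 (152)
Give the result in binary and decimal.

Flip each bit (0->1, 1->0):
  10011000
  01100111

Answer: 01100111 (103)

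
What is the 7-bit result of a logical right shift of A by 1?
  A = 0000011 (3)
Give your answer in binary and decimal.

Logical shift right by 1: drop the bottom 1 bit(s), prepend 1 zero(s) on the left.
  0000011  ->  keep [000001], discard [1], prepend 0
= 0000001

Answer: 0000001 (1)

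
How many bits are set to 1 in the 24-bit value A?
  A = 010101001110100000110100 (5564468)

010101001110100000110100
1-bits at positions (from bit 0 = LSB): 2, 4, 5, 11, 13, 14, 15, 18, 20, 22
Count = 10

Answer: 10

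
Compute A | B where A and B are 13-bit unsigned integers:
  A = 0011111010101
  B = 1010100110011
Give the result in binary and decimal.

Apply | to each column (1 where either bit is 1):
  0011111010101
| 1010100110011
---------------
  1011111110111

Answer: 1011111110111 (6135)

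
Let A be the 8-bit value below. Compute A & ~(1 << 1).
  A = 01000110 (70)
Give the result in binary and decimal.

Mask = ~(1 << 1) = 11111101
Bit 1 of A is 1, so AND-ing with the mask clears it to 0.
  01000110
& 11111101
----------
  01000100

Answer: 01000100 (68)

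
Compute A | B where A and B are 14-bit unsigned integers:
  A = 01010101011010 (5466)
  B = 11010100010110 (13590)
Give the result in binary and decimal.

Apply | to each column (1 where either bit is 1):
  01010101011010
| 11010100010110
----------------
  11010101011110

Answer: 11010101011110 (13662)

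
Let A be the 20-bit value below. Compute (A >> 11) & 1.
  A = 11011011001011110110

Bit 11 is the 12th from the right.
  11011011001011110110
          ^
That bit is 0.

Answer: 0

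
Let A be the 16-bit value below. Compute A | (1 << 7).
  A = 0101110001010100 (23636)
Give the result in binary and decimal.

Mask = 1 << 7 = 0000000010000000
Bit 7 of A is 0, so OR-ing with the mask flips it to 1.
  0101110001010100
| 0000000010000000
------------------
  0101110011010100

Answer: 0101110011010100 (23764)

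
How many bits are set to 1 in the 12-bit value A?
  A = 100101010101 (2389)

100101010101
1-bits at positions (from bit 0 = LSB): 0, 2, 4, 6, 8, 11
Count = 6

Answer: 6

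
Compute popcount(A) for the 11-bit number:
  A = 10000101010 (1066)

10000101010
1-bits at positions (from bit 0 = LSB): 1, 3, 5, 10
Count = 4

Answer: 4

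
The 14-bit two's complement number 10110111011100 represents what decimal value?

MSB is 1, so the value is negative. Find the magnitude:
1. Invert bits:  01001000100011
2. Add 1:        01001000100100  = 4644
3. Apply sign:   -4644

Answer: -4644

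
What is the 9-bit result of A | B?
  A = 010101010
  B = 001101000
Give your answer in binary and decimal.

Apply | to each column (1 where either bit is 1):
  010101010
| 001101000
-----------
  011101010

Answer: 011101010 (234)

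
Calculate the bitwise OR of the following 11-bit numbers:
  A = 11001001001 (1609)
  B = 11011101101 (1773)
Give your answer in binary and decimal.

Apply | to each column (1 where either bit is 1):
  11001001001
| 11011101101
-------------
  11011101101

Answer: 11011101101 (1773)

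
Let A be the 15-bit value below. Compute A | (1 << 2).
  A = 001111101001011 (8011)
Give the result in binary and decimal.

Mask = 1 << 2 = 000000000000100
Bit 2 of A is 0, so OR-ing with the mask flips it to 1.
  001111101001011
| 000000000000100
-----------------
  001111101001111

Answer: 001111101001111 (8015)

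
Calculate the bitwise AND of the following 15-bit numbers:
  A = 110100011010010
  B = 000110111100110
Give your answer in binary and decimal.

Apply & to each column (1 only where both bits are 1):
  110100011010010
& 000110111100110
-----------------
  000100011000010

Answer: 000100011000010 (2242)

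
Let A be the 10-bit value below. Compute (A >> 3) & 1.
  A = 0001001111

Bit 3 is the 4th from the right.
  0001001111
        ^
That bit is 1.

Answer: 1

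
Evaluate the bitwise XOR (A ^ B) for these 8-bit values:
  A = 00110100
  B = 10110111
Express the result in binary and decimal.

Apply ^ to each column (1 where bits differ):
  00110100
^ 10110111
----------
  10000011

Answer: 10000011 (131)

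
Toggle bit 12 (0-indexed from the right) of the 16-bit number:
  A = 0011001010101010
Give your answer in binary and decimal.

Mask = 1 << 12 = 0001000000000000
Bit 12 of A is 1; XOR with the mask flips it to 0.
  0011001010101010
^ 0001000000000000
------------------
  0010001010101010

Answer: 0010001010101010 (8874)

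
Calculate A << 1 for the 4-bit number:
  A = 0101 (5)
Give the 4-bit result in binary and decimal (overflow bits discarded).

Shift left by 1: drop the top 1 bit(s), append 1 zero(s) on the right.
  0101  ->  discard [0], keep [101], append 0
= 1010

Answer: 1010 (10)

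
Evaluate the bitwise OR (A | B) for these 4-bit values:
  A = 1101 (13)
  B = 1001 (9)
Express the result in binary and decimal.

Apply | to each column (1 where either bit is 1):
  1101
| 1001
------
  1101

Answer: 1101 (13)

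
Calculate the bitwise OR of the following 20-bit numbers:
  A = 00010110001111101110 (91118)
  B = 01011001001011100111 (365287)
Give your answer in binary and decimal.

Apply | to each column (1 where either bit is 1):
  00010110001111101110
| 01011001001011100111
----------------------
  01011111001111101111

Answer: 01011111001111101111 (390127)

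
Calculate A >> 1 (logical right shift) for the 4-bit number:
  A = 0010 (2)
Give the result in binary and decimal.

Logical shift right by 1: drop the bottom 1 bit(s), prepend 1 zero(s) on the left.
  0010  ->  keep [001], discard [0], prepend 0
= 0001

Answer: 0001 (1)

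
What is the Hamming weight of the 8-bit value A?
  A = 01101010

01101010
1-bits at positions (from bit 0 = LSB): 1, 3, 5, 6
Count = 4

Answer: 4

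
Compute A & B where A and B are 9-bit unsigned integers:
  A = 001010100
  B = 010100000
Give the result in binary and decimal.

Apply & to each column (1 only where both bits are 1):
  001010100
& 010100000
-----------
  000000000

Answer: 000000000 (0)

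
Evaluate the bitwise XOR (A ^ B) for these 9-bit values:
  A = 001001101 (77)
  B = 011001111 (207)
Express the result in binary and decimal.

Apply ^ to each column (1 where bits differ):
  001001101
^ 011001111
-----------
  010000010

Answer: 010000010 (130)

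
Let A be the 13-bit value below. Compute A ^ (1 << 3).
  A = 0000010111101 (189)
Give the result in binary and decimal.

Mask = 1 << 3 = 0000000001000
Bit 3 of A is 1; XOR with the mask flips it to 0.
  0000010111101
^ 0000000001000
---------------
  0000010110101

Answer: 0000010110101 (181)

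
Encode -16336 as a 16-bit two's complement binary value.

1. Binary of +16336:  0011111111010000
2. Invert bits:     1100000000101111
3. Add 1:           1100000000110000

Answer: 1100000000110000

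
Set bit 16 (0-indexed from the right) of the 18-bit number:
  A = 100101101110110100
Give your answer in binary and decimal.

Mask = 1 << 16 = 010000000000000000
Bit 16 of A is 0, so OR-ing with the mask flips it to 1.
  100101101110110100
| 010000000000000000
--------------------
  110101101110110100

Answer: 110101101110110100 (220084)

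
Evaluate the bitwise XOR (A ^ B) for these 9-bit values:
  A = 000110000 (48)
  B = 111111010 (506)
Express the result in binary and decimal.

Apply ^ to each column (1 where bits differ):
  000110000
^ 111111010
-----------
  111001010

Answer: 111001010 (458)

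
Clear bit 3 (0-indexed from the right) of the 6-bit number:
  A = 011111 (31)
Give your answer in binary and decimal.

Mask = ~(1 << 3) = 110111
Bit 3 of A is 1, so AND-ing with the mask clears it to 0.
  011111
& 110111
--------
  010111

Answer: 010111 (23)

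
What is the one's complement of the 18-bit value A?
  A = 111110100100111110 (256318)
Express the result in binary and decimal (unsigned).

Flip each bit (0->1, 1->0):
  111110100100111110
  000001011011000001

Answer: 000001011011000001 (5825)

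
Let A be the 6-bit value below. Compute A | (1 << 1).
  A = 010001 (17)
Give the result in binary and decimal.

Mask = 1 << 1 = 000010
Bit 1 of A is 0, so OR-ing with the mask flips it to 1.
  010001
| 000010
--------
  010011

Answer: 010011 (19)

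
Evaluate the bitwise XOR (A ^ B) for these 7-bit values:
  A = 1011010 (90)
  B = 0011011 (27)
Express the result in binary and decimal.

Apply ^ to each column (1 where bits differ):
  1011010
^ 0011011
---------
  1000001

Answer: 1000001 (65)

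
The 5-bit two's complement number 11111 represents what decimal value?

MSB is 1, so the value is negative. Find the magnitude:
1. Invert bits:  00000
2. Add 1:        00001  = 1
3. Apply sign:   -1

Answer: -1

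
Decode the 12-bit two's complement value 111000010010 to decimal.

MSB is 1, so the value is negative. Find the magnitude:
1. Invert bits:  000111101101
2. Add 1:        000111101110  = 494
3. Apply sign:   -494

Answer: -494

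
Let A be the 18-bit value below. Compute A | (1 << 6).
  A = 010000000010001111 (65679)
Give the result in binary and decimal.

Mask = 1 << 6 = 000000000001000000
Bit 6 of A is 0, so OR-ing with the mask flips it to 1.
  010000000010001111
| 000000000001000000
--------------------
  010000000011001111

Answer: 010000000011001111 (65743)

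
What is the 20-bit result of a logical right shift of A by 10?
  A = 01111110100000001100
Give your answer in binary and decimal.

Logical shift right by 10: drop the bottom 10 bit(s), prepend 10 zero(s) on the left.
  01111110100000001100  ->  keep [0111111010], discard [0000001100], prepend 0000000000
= 00000000000111111010

Answer: 00000000000111111010 (506)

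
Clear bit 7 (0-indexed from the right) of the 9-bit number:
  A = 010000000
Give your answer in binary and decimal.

Mask = ~(1 << 7) = 101111111
Bit 7 of A is 1, so AND-ing with the mask clears it to 0.
  010000000
& 101111111
-----------
  000000000

Answer: 000000000 (0)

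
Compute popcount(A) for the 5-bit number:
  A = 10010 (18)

10010
1-bits at positions (from bit 0 = LSB): 1, 4
Count = 2

Answer: 2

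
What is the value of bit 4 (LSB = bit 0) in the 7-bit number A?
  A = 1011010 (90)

Bit 4 is the 5th from the right.
  1011010
    ^
That bit is 1.

Answer: 1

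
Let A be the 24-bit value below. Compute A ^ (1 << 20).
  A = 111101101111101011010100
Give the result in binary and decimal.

Mask = 1 << 20 = 000100000000000000000000
Bit 20 of A is 1; XOR with the mask flips it to 0.
  111101101111101011010100
^ 000100000000000000000000
--------------------------
  111001101111101011010100

Answer: 111001101111101011010100 (15137492)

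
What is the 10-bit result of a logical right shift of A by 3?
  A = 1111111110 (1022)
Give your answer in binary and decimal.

Logical shift right by 3: drop the bottom 3 bit(s), prepend 3 zero(s) on the left.
  1111111110  ->  keep [1111111], discard [110], prepend 000
= 0001111111

Answer: 0001111111 (127)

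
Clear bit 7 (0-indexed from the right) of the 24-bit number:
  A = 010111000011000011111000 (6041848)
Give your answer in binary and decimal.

Mask = ~(1 << 7) = 111111111111111101111111
Bit 7 of A is 1, so AND-ing with the mask clears it to 0.
  010111000011000011111000
& 111111111111111101111111
--------------------------
  010111000011000001111000

Answer: 010111000011000001111000 (6041720)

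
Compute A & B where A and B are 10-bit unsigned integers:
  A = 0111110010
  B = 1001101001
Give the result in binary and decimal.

Apply & to each column (1 only where both bits are 1):
  0111110010
& 1001101001
------------
  0001100000

Answer: 0001100000 (96)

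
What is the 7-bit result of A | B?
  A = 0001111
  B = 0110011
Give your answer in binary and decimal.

Apply | to each column (1 where either bit is 1):
  0001111
| 0110011
---------
  0111111

Answer: 0111111 (63)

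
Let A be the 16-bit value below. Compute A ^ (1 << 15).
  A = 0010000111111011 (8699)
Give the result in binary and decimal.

Mask = 1 << 15 = 1000000000000000
Bit 15 of A is 0; XOR with the mask flips it to 1.
  0010000111111011
^ 1000000000000000
------------------
  1010000111111011

Answer: 1010000111111011 (41467)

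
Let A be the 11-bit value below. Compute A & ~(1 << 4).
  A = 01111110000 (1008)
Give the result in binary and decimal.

Mask = ~(1 << 4) = 11111101111
Bit 4 of A is 1, so AND-ing with the mask clears it to 0.
  01111110000
& 11111101111
-------------
  01111100000

Answer: 01111100000 (992)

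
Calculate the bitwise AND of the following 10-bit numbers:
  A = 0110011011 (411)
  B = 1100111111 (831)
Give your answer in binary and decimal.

Apply & to each column (1 only where both bits are 1):
  0110011011
& 1100111111
------------
  0100011011

Answer: 0100011011 (283)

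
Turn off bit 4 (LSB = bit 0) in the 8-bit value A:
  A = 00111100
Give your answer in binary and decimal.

Mask = ~(1 << 4) = 11101111
Bit 4 of A is 1, so AND-ing with the mask clears it to 0.
  00111100
& 11101111
----------
  00101100

Answer: 00101100 (44)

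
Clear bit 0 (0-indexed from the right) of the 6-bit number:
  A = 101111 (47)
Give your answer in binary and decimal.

Mask = ~(1 << 0) = 111110
Bit 0 of A is 1, so AND-ing with the mask clears it to 0.
  101111
& 111110
--------
  101110

Answer: 101110 (46)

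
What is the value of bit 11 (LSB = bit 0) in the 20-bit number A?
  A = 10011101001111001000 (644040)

Bit 11 is the 12th from the right.
  10011101001111001000
          ^
That bit is 0.

Answer: 0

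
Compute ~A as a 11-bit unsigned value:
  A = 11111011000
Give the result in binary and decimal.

Flip each bit (0->1, 1->0):
  11111011000
  00000100111

Answer: 00000100111 (39)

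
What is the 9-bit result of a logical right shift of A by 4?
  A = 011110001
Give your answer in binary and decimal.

Logical shift right by 4: drop the bottom 4 bit(s), prepend 4 zero(s) on the left.
  011110001  ->  keep [01111], discard [0001], prepend 0000
= 000001111

Answer: 000001111 (15)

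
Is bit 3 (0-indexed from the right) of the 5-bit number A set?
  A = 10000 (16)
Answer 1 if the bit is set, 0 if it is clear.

Bit 3 is the 4th from the right.
  10000
   ^
That bit is 0.

Answer: 0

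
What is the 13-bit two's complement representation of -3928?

1. Binary of +3928:  0111101011000
2. Invert bits:     1000010100111
3. Add 1:           1000010101000

Answer: 1000010101000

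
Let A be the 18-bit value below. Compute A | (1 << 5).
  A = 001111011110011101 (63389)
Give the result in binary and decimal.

Mask = 1 << 5 = 000000000000100000
Bit 5 of A is 0, so OR-ing with the mask flips it to 1.
  001111011110011101
| 000000000000100000
--------------------
  001111011110111101

Answer: 001111011110111101 (63421)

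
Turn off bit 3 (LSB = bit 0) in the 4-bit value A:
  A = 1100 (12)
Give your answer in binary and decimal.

Mask = ~(1 << 3) = 0111
Bit 3 of A is 1, so AND-ing with the mask clears it to 0.
  1100
& 0111
------
  0100

Answer: 0100 (4)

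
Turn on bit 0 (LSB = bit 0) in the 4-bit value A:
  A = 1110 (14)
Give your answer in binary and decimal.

Mask = 1 << 0 = 0001
Bit 0 of A is 0, so OR-ing with the mask flips it to 1.
  1110
| 0001
------
  1111

Answer: 1111 (15)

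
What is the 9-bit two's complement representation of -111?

1. Binary of +111:  001101111
2. Invert bits:     110010000
3. Add 1:           110010001

Answer: 110010001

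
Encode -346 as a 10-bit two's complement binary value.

1. Binary of +346:  0101011010
2. Invert bits:     1010100101
3. Add 1:           1010100110

Answer: 1010100110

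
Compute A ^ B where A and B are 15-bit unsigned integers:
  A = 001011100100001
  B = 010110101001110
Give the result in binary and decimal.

Apply ^ to each column (1 where bits differ):
  001011100100001
^ 010110101001110
-----------------
  011101001101111

Answer: 011101001101111 (14959)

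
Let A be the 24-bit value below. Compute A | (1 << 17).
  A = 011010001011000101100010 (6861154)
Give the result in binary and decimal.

Mask = 1 << 17 = 000000100000000000000000
Bit 17 of A is 0, so OR-ing with the mask flips it to 1.
  011010001011000101100010
| 000000100000000000000000
--------------------------
  011010101011000101100010

Answer: 011010101011000101100010 (6992226)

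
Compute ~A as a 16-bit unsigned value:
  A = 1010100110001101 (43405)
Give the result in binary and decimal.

Flip each bit (0->1, 1->0):
  1010100110001101
  0101011001110010

Answer: 0101011001110010 (22130)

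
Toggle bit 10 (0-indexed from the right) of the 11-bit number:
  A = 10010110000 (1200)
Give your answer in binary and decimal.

Mask = 1 << 10 = 10000000000
Bit 10 of A is 1; XOR with the mask flips it to 0.
  10010110000
^ 10000000000
-------------
  00010110000

Answer: 00010110000 (176)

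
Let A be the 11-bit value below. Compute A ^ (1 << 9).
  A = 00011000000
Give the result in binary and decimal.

Mask = 1 << 9 = 01000000000
Bit 9 of A is 0; XOR with the mask flips it to 1.
  00011000000
^ 01000000000
-------------
  01011000000

Answer: 01011000000 (704)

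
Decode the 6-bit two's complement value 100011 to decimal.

MSB is 1, so the value is negative. Find the magnitude:
1. Invert bits:  011100
2. Add 1:        011101  = 29
3. Apply sign:   -29

Answer: -29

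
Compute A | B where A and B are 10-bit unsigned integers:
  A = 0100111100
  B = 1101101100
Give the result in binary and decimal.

Apply | to each column (1 where either bit is 1):
  0100111100
| 1101101100
------------
  1101111100

Answer: 1101111100 (892)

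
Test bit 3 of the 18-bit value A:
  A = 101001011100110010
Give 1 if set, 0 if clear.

Bit 3 is the 4th from the right.
  101001011100110010
                ^
That bit is 0.

Answer: 0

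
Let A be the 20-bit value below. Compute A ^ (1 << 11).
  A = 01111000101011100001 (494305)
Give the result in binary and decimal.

Mask = 1 << 11 = 00000000100000000000
Bit 11 of A is 1; XOR with the mask flips it to 0.
  01111000101011100001
^ 00000000100000000000
----------------------
  01111000001011100001

Answer: 01111000001011100001 (492257)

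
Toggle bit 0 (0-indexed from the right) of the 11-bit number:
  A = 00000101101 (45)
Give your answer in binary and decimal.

Mask = 1 << 0 = 00000000001
Bit 0 of A is 1; XOR with the mask flips it to 0.
  00000101101
^ 00000000001
-------------
  00000101100

Answer: 00000101100 (44)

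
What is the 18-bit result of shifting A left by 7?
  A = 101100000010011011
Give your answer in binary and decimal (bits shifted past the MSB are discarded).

Shift left by 7: drop the top 7 bit(s), append 7 zero(s) on the right.
  101100000010011011  ->  discard [1011000], keep [00010011011], append 0000000
= 000100110110000000

Answer: 000100110110000000 (19840)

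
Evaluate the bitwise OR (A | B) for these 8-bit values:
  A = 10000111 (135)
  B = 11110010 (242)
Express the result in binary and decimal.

Apply | to each column (1 where either bit is 1):
  10000111
| 11110010
----------
  11110111

Answer: 11110111 (247)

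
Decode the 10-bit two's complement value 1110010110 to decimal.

MSB is 1, so the value is negative. Find the magnitude:
1. Invert bits:  0001101001
2. Add 1:        0001101010  = 106
3. Apply sign:   -106

Answer: -106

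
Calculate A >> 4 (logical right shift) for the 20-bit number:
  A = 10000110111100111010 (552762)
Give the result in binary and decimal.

Logical shift right by 4: drop the bottom 4 bit(s), prepend 4 zero(s) on the left.
  10000110111100111010  ->  keep [1000011011110011], discard [1010], prepend 0000
= 00001000011011110011

Answer: 00001000011011110011 (34547)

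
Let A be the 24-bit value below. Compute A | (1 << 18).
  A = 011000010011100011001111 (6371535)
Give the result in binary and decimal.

Mask = 1 << 18 = 000001000000000000000000
Bit 18 of A is 0, so OR-ing with the mask flips it to 1.
  011000010011100011001111
| 000001000000000000000000
--------------------------
  011001010011100011001111

Answer: 011001010011100011001111 (6633679)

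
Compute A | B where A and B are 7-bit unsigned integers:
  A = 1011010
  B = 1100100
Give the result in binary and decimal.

Apply | to each column (1 where either bit is 1):
  1011010
| 1100100
---------
  1111110

Answer: 1111110 (126)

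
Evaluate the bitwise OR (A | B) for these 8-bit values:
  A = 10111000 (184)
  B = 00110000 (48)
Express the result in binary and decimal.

Apply | to each column (1 where either bit is 1):
  10111000
| 00110000
----------
  10111000

Answer: 10111000 (184)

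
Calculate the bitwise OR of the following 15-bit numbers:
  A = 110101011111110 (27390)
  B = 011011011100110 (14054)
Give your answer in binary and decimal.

Apply | to each column (1 where either bit is 1):
  110101011111110
| 011011011100110
-----------------
  111111011111110

Answer: 111111011111110 (32510)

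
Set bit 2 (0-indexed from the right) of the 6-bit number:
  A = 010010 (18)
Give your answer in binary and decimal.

Mask = 1 << 2 = 000100
Bit 2 of A is 0, so OR-ing with the mask flips it to 1.
  010010
| 000100
--------
  010110

Answer: 010110 (22)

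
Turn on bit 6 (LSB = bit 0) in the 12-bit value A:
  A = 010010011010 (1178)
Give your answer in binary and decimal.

Mask = 1 << 6 = 000001000000
Bit 6 of A is 0, so OR-ing with the mask flips it to 1.
  010010011010
| 000001000000
--------------
  010011011010

Answer: 010011011010 (1242)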